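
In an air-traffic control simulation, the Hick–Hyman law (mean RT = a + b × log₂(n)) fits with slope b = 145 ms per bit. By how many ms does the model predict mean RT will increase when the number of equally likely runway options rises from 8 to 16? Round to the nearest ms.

The intercept a cancels: ΔRT = b·(log₂ n₂ − log₂ n₁) = b·log₂(n₂/n₁).
log₂(16) − log₂(8) = log₂(16/8) = log₂(2) = 1.
ΔRT = 145 × 1.0000 = 145.000 ms.

145 ms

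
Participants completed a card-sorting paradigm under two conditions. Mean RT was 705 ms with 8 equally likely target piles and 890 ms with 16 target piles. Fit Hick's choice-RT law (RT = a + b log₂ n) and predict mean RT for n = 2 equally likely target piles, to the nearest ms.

RT is linear in log₂ n, so two points fix the line:
  b = (890 − 705) / (log₂ 16 − log₂ 8) = 185 / (4 − 3) = 185 ms/bit
  a = 705 − 185 × 3 = 150 ms
Then RT(2) = 150 + 185 × log₂ 2 = 150 + 185 × 1 ≈ 335.000 ms.

335 ms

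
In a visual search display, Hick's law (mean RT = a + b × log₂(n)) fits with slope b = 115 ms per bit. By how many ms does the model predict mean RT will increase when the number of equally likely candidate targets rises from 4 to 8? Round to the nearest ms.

115 ms

Only the slope matters, since a is common to both: ΔRT = b·log₂(n₂/n₁).
log₂(8) − log₂(4) = log₂(8/4) = log₂(2) = 1.
ΔRT = 115 × 1.0000 = 115.000 ms.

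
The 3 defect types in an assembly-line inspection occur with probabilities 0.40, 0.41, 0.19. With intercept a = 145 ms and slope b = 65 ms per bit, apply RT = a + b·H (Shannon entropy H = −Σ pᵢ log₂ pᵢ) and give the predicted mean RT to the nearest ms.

Entropy contributions −pᵢ log₂ pᵢ: 0.5288, 0.5274, 0.4552; sum H = 1.5114 bits.
RT = a + bH = 145 + 65·1.5114 = 243.24 ms.

243 ms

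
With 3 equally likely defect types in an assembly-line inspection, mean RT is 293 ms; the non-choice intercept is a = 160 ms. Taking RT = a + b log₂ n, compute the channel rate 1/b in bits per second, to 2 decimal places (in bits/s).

Choice component = 293 − 160 = 133 ms over log₂(3) = 1.5850 bits.
b = 133 / 1.5850 = 83.914 ms/bit, so 1/b = 11.917 bits/s.

11.92 bits/s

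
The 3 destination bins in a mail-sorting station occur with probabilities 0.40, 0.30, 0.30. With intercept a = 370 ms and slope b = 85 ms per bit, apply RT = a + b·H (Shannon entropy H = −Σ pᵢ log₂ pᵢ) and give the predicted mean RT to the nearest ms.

Entropy contributions −pᵢ log₂ pᵢ: 0.5288, 0.5211, 0.5211; sum H = 1.5710 bits.
RT = a + bH = 370 + 85·1.5710 = 503.53 ms.

504 ms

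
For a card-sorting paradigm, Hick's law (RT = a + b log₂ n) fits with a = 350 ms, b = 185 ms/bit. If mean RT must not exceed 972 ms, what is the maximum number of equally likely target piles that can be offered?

185·log₂ n ≤ 972 − 350 = 622, giving log₂ n ≤ 3.3622 and n ≤ 10.283. The largest whole number is 10.

10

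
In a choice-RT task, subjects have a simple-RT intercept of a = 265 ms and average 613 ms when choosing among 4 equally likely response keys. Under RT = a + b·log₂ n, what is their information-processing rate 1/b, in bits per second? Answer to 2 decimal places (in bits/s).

5.75 bits/s

b = (613 − 265)/log₂ 4 = 348/2 = 174.000 ms per bit = 0.17400 s/bit; the reciprocal is 5.747 bits/s.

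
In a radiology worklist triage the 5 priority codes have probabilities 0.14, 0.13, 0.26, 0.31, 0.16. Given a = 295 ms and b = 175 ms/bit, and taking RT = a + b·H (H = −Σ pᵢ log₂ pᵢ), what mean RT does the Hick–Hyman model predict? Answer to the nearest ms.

H = 0.14·log₂(1/0.14) + 0.13·log₂(1/0.13) + 0.26·log₂(1/0.26) + 0.31·log₂(1/0.31) + 0.16·log₂(1/0.16) = 2.2319 bits.
RT = 295 + 175 × 2.2319 = 685.57 ms.

686 ms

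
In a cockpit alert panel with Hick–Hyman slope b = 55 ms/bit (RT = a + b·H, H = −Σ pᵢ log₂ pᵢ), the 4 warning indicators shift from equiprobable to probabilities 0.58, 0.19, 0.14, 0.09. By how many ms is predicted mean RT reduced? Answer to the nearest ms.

The RT saving is b·ΔH. Equiprobable H₀ = log₂(4) = 2.0000 bits; with the given probabilities H = 1.6208 bits.
b·(H₀ − H) = 55 × (2.0000 − 1.6208) = 20.86 ms.

21 ms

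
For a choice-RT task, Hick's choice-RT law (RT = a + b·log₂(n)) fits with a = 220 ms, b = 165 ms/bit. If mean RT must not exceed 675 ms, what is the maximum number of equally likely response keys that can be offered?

6

165·log₂ n ≤ 675 − 220 = 455, giving log₂ n ≤ 2.7576 and n ≤ 6.763. The largest whole number is 6.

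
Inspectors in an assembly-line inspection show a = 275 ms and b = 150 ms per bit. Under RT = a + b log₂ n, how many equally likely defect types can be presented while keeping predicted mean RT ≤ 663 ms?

6

Information budget: (663 − 275)/150 = 2.5867 bits, so n ≤ 2^2.5867 = 6.007 → at most 6.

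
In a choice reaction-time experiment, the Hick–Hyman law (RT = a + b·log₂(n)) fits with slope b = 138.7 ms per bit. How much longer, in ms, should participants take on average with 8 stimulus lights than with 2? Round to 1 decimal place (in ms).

277.4 ms

Only the slope matters, since a is common to both: ΔRT = b·log₂(n₂/n₁).
log₂(8) − log₂(2) = log₂(8/2) = log₂(4) = 2.
ΔRT = 138.7 × 2.0000 = 277.400 ms.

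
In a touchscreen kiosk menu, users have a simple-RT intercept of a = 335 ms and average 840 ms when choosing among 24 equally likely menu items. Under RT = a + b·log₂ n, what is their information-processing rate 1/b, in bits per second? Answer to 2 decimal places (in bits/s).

b = (840 − 335)/log₂ 24 = 505/4.5850 = 110.143 ms per bit = 0.11014 s/bit; the reciprocal is 9.079 bits/s.

9.08 bits/s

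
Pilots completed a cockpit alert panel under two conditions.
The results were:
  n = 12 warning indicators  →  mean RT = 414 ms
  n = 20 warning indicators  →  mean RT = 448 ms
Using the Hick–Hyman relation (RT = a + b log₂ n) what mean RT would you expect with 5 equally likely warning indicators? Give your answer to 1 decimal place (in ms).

RT is linear in log₂ n, so two points fix the line:
  b = (448 − 414) / (log₂ 20 − log₂ 12) = 34 / (4.3219 − 3.5850) = 46.135 ms/bit
  a = 414 − 46.135 × 3.5850 = 248.607 ms
Then RT(5) = 248.607 + 46.135 × log₂ 5 = 248.607 + 46.135 × 2.3219 ≈ 355.730 ms.

355.7 ms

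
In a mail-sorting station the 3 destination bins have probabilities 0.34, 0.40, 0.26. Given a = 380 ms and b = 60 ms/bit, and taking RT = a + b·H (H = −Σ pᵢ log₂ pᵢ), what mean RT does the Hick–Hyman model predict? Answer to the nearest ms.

Entropy contributions −pᵢ log₂ pᵢ: 0.5292, 0.5288, 0.5053; sum H = 1.5632 bits.
RT = a + bH = 380 + 60·1.5632 = 473.79 ms.

474 ms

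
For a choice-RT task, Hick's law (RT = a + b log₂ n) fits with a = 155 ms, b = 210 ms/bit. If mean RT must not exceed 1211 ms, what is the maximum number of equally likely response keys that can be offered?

32

210·log₂ n ≤ 1211 − 155 = 1056, giving log₂ n ≤ 5.0286 and n ≤ 32.640. The largest whole number is 32.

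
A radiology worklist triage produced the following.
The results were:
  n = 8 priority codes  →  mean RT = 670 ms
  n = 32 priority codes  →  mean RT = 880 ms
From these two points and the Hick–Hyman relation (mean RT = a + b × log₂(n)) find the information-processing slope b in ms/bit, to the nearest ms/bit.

b = (RT₂ − RT₁)/(log₂ n₂ − log₂ n₁) = (880 − 670)/(5 − 3) = 105 ms/bit.

105 ms/bit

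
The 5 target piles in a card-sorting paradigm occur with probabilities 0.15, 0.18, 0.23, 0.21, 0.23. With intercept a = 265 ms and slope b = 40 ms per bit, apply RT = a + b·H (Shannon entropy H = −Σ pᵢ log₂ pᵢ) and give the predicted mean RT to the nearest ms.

H = 0.15·log₂(1/0.15) + 0.18·log₂(1/0.18) + 0.23·log₂(1/0.23) + 0.21·log₂(1/0.21) + 0.23·log₂(1/0.23) = 2.3040 bits.
RT = 265 + 40 × 2.3040 = 357.16 ms.

357 ms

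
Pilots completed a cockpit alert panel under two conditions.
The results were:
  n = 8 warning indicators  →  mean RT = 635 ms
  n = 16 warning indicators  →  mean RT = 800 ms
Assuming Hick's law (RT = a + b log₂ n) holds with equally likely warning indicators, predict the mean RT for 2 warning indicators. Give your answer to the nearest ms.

305 ms

Fit slope and intercept:
  b = (800 − 635) / (log₂ 16 − log₂ 8) = 165 / (4 − 3) = 165 ms/bit
  a = 635 − 165 × 3 = 140 ms
Then RT(2) = 140 + 165 × log₂ 2 = 140 + 165 × 1 ≈ 305.000 ms.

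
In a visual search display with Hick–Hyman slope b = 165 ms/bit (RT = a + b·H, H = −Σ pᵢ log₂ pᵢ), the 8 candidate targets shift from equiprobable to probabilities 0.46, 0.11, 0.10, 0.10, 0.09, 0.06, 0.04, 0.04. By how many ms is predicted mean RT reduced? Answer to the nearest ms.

The RT saving is b·ΔH. Equiprobable H₀ = log₂(8) = 3.0000 bits; with the given probabilities H = 2.4577 bits.
b·(H₀ − H) = 165 × (3.0000 − 2.4577) = 89.48 ms.

89 ms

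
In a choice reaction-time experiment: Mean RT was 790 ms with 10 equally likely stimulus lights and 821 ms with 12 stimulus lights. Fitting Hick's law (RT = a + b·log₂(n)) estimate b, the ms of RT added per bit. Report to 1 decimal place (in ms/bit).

117.9 ms/bit

b = (RT₂ − RT₁)/(log₂ n₂ − log₂ n₁) = (821 − 790)/(3.5850 − 3.3219) = 117.855 ms/bit.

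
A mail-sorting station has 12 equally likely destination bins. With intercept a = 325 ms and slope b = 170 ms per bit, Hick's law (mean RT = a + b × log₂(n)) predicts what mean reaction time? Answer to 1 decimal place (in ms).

log₂(12) = 3.5850 bits, so RT = 325 + 170 × 3.5850 ≈ 934.444 ms.

934.4 ms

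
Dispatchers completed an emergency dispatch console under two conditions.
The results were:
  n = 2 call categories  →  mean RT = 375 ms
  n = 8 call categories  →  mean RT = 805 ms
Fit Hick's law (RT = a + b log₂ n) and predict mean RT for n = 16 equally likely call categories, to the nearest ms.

With log₂ n on the abscissa the relation is linear; from the two conditions:
  b = (805 − 375) / (log₂ 8 − log₂ 2) = 430 / (3 − 1) = 215 ms/bit
  a = 375 − 215 × 1 = 160 ms
Then RT(16) = 160 + 215 × log₂ 16 = 160 + 215 × 4 ≈ 1020.000 ms.

1020 ms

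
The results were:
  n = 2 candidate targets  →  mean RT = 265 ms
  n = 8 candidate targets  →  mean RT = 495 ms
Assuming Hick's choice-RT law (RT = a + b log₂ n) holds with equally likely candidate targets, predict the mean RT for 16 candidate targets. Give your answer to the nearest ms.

610 ms

Fit slope and intercept:
  b = (495 − 265) / (log₂ 8 − log₂ 2) = 230 / (3 − 1) = 115 ms/bit
  a = 265 − 115 × 1 = 150 ms
Then RT(16) = 150 + 115 × log₂ 16 = 150 + 115 × 4 ≈ 610.000 ms.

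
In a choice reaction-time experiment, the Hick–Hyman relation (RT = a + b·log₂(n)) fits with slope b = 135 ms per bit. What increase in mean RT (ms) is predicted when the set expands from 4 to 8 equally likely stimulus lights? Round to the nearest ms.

Only the slope matters, since a is common to both: ΔRT = b·log₂(n₂/n₁).
log₂(8) − log₂(4) = log₂(8/4) = log₂(2) = 1.
ΔRT = 135 × 1.0000 = 135.000 ms.

135 ms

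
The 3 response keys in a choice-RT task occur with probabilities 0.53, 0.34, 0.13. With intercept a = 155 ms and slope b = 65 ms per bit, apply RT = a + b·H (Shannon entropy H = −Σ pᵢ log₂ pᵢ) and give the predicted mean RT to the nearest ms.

246 ms

Entropy contributions −pᵢ log₂ pᵢ: 0.4854, 0.5292, 0.3826; sum H = 1.3973 bits.
RT = a + bH = 155 + 65·1.3973 = 245.82 ms.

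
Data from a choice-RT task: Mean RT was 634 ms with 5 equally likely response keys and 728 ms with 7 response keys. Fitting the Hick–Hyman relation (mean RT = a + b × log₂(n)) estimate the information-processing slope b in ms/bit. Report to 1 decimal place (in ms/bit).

The slope on a log₂ axis is (728 − 634) / (2.8074 − 2.3219) = 193.644 ms/bit.

193.6 ms/bit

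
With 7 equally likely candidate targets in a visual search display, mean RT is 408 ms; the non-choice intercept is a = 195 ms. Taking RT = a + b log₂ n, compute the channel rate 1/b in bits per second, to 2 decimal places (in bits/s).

13.18 bits/s

Choice component = 408 − 195 = 213 ms over log₂(7) = 2.8074 bits.
b = 213 / 2.8074 = 75.872 ms/bit, so 1/b = 13.180 bits/s.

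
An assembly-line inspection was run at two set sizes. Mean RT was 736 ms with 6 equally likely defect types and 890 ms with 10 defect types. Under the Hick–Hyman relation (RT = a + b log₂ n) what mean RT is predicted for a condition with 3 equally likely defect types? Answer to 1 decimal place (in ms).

527.0 ms

Fit slope and intercept:
  b = (890 − 736) / (log₂ 10 − log₂ 6) = 154 / (3.3219 − 2.5850) = 208.965 ms/bit
  a = 736 − 208.965 × 2.5850 = 195.833 ms
Then RT(3) = 195.833 + 208.965 × log₂ 3 = 195.833 + 208.965 × 1.5850 ≈ 527.035 ms.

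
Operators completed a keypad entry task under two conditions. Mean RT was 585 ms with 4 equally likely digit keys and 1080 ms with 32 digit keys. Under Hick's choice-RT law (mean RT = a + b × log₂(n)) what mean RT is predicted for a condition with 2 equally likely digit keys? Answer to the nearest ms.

420 ms

Solve the two-equation system in a and b:
  b = (1080 − 585) / (log₂ 32 − log₂ 4) = 495 / (5 − 2) = 165 ms/bit
  a = 585 − 165 × 2 = 255 ms
Then RT(2) = 255 + 165 × log₂ 2 = 255 + 165 × 1 ≈ 420.000 ms.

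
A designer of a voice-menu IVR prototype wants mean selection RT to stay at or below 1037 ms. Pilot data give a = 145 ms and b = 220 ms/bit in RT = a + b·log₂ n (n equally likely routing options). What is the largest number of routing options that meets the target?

Information budget: (1037 − 145)/220 = 4.0545 bits, so n ≤ 2^4.0545 = 16.617 → at most 16.

16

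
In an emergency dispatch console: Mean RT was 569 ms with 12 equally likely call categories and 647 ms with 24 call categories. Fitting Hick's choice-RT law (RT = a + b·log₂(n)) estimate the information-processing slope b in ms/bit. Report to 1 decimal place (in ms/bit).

The slope on a log₂ axis is (647 − 569) / (4.5850 − 3.5850) = 78.000 ms/bit.

78.0 ms/bit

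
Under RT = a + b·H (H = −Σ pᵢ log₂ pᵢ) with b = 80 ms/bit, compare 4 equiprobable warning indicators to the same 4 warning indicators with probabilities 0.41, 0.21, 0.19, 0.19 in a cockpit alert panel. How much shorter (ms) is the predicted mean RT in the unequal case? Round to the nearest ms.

7 ms

Equiprobable entropy H₀ = log₂ 4 = 2.0000 bits.
Skewed entropy H = −Σ pᵢ log₂ pᵢ = 1.9107 bits.
ΔRT = b·(H₀ − H) = 80 × 0.0893 = 7.15 ms.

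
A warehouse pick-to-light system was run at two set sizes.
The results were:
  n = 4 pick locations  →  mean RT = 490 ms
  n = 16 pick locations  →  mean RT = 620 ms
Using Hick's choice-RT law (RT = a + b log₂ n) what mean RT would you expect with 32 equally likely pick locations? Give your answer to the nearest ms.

With log₂ n on the abscissa the relation is linear; from the two conditions:
  b = (620 − 490) / (log₂ 16 − log₂ 4) = 130 / (4 − 2) = 65 ms/bit
  a = 490 − 65 × 2 = 360 ms
Then RT(32) = 360 + 65 × log₂ 32 = 360 + 65 × 5 ≈ 685.000 ms.

685 ms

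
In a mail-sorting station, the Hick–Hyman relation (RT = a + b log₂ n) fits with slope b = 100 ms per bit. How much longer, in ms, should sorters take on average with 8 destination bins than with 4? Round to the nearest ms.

The intercept a cancels: ΔRT = b·(log₂ n₂ − log₂ n₁) = b·log₂(n₂/n₁).
log₂(8) − log₂(4) = log₂(8/4) = log₂(2) = 1.
ΔRT = 100 × 1.0000 = 100.000 ms.

100 ms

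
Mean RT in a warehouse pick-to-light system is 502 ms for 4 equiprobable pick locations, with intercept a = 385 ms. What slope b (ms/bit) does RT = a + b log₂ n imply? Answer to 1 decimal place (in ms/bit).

log₂(4) = 2 bits.
b = (RT − a)/log₂ n = (502 − 385) / 2 = 58.500 ms/bit.

58.5 ms/bit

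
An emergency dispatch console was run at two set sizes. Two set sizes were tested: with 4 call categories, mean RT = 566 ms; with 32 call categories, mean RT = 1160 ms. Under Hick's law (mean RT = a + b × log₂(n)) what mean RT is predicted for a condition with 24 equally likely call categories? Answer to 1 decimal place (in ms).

Fit slope and intercept:
  b = (1160 − 566) / (log₂ 32 − log₂ 4) = 594 / (5 − 2) = 198.000 ms/bit
  a = 566 − 198.000 × 2 = 170.000 ms
Then RT(24) = 170.000 + 198.000 × log₂ 24 = 170.000 + 198.000 × 4.5850 ≈ 1077.823 ms.

1077.8 ms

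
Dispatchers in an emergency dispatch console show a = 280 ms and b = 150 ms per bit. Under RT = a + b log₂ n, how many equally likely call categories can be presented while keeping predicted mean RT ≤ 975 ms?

24

Information budget: (975 − 280)/150 = 4.6333 bits, so n ≤ 2^4.6333 = 24.818 → at most 24.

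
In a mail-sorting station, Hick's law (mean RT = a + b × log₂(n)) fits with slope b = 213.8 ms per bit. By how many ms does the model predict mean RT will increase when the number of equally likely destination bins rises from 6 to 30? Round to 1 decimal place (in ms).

496.4 ms

Only the slope matters, since a is common to both: ΔRT = b·log₂(n₂/n₁).
log₂(30) − log₂(6) = 4.9069 − 2.5850 = 2.3219.
ΔRT = 213.8 × 2.3219 = 496.428 ms.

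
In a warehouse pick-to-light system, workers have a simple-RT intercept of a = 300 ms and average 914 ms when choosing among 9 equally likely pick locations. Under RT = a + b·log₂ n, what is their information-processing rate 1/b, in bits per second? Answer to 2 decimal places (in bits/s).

Choice component = 914 − 300 = 614 ms over log₂(9) = 3.1699 bits.
b = 614 / 3.1699 = 193.695 ms/bit, so 1/b = 5.163 bits/s.

5.16 bits/s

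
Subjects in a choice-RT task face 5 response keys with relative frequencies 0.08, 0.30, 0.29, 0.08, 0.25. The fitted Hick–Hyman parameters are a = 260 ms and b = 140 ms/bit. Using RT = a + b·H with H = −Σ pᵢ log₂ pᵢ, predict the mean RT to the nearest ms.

557 ms

Entropy contributions −pᵢ log₂ pᵢ: 0.2915, 0.5211, 0.5179, 0.2915, 0.5000; sum H = 2.1220 bits.
RT = a + bH = 260 + 140·2.1220 = 557.08 ms.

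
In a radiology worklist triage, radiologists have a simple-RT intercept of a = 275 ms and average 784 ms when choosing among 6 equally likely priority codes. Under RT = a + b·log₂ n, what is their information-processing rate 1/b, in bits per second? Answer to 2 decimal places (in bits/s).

b = (784 − 275)/log₂ 6 = 509/2.5850 = 196.908 ms per bit = 0.19691 s/bit; the reciprocal is 5.079 bits/s.

5.08 bits/s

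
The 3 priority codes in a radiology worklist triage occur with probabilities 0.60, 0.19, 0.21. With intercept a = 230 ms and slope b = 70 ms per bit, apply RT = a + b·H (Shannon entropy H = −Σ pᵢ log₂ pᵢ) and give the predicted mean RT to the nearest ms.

326 ms

H = 0.60·log₂(1/0.60) + 0.19·log₂(1/0.19) + 0.21·log₂(1/0.21) = 1.3702 bits.
RT = 230 + 70 × 1.3702 = 325.92 ms.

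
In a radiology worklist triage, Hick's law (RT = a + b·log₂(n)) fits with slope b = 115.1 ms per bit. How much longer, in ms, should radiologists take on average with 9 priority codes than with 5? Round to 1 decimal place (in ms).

Only the slope matters, since a is common to both: ΔRT = b·log₂(n₂/n₁).
log₂(9) − log₂(5) = 3.1699 − 2.3219 = 0.8480.
ΔRT = 115.1 × 0.8480 = 97.604 ms.

97.6 ms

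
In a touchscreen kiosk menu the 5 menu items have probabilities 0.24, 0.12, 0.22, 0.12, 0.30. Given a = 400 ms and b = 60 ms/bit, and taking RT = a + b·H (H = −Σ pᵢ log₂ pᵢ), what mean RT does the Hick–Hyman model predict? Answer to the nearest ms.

534 ms

H = 0.24·log₂(1/0.24) + 0.12·log₂(1/0.12) + 0.22·log₂(1/0.22) + 0.12·log₂(1/0.12) + 0.30·log₂(1/0.30) = 2.2299 bits.
RT = 400 + 60 × 2.2299 = 533.80 ms.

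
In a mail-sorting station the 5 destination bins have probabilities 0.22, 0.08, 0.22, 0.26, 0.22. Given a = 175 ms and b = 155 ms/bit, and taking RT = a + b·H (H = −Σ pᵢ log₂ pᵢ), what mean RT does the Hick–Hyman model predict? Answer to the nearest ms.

H = 0.22·log₂(1/0.22) + 0.08·log₂(1/0.08) + 0.22·log₂(1/0.22) + 0.26·log₂(1/0.26) + 0.22·log₂(1/0.22) = 2.2385 bits.
RT = 175 + 155 × 2.2385 = 521.97 ms.

522 ms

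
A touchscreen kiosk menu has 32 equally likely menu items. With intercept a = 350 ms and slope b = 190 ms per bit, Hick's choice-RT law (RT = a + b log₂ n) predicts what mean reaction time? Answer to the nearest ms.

1300 ms

log₂(32) = 5 bits, so RT = 350 + 190 × 5 ≈ 1300.000 ms.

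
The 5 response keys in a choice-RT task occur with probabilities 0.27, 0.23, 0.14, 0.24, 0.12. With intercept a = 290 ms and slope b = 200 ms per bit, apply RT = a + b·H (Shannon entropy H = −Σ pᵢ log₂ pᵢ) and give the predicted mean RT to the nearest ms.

741 ms

H = 0.27·log₂(1/0.27) + 0.23·log₂(1/0.23) + 0.14·log₂(1/0.14) + 0.24·log₂(1/0.24) + 0.12·log₂(1/0.12) = 2.2560 bits.
RT = 290 + 200 × 2.2560 = 741.20 ms.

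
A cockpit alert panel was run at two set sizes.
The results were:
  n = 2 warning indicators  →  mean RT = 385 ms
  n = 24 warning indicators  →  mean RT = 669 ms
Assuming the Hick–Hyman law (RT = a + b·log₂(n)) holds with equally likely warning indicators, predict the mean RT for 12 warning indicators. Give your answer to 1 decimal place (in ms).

589.8 ms

Solve the two-equation system in a and b:
  b = (669 − 385) / (log₂ 24 − log₂ 2) = 284 / (4.5850 − 1) = 79.220 ms/bit
  a = 385 − 79.220 × 1 = 305.780 ms
Then RT(12) = 305.780 + 79.220 × log₂ 12 = 305.780 + 79.220 × 3.5850 ≈ 589.780 ms.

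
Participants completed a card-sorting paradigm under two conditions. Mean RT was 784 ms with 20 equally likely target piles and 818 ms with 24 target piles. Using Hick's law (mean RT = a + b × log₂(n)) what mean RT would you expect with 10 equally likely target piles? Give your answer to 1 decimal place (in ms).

654.7 ms

Fit slope and intercept:
  b = (818 − 784) / (log₂ 24 − log₂ 20) = 34 / (4.5850 − 4.3219) = 129.261 ms/bit
  a = 784 − 129.261 × 4.3219 = 225.345 ms
Then RT(10) = 225.345 + 129.261 × log₂ 10 = 225.345 + 129.261 × 3.3219 ≈ 654.739 ms.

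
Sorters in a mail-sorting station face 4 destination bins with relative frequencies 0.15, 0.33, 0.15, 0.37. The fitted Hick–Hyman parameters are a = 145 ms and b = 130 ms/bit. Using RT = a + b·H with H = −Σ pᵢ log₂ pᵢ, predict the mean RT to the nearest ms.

389 ms

Entropy contributions −pᵢ log₂ pᵢ: 0.4105, 0.5278, 0.4105, 0.5307; sum H = 1.8796 bits.
RT = a + bH = 145 + 130·1.8796 = 389.35 ms.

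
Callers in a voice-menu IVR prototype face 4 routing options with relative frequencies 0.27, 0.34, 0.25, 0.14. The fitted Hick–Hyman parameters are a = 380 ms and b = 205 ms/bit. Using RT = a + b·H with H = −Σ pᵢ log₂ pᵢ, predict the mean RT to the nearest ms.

777 ms

H = 0.27·log₂(1/0.27) + 0.34·log₂(1/0.34) + 0.25·log₂(1/0.25) + 0.14·log₂(1/0.14) = 1.9363 bits.
RT = 380 + 205 × 1.9363 = 776.94 ms.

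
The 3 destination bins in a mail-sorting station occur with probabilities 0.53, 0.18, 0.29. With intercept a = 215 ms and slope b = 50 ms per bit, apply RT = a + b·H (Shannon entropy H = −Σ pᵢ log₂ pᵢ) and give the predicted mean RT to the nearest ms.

287 ms

H = 0.53·log₂(1/0.53) + 0.18·log₂(1/0.18) + 0.29·log₂(1/0.29) = 1.4487 bits.
RT = 215 + 50 × 1.4487 = 287.43 ms.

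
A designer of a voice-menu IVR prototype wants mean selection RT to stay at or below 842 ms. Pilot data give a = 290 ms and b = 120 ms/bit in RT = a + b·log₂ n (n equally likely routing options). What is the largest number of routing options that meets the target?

Set 290 + 120·log₂ n ≤ 842 → log₂ n ≤ (842 − 290)/120 = 4.6000.
So n ≤ 2^4.6000 = 24.251; the largest integer n is 24.

24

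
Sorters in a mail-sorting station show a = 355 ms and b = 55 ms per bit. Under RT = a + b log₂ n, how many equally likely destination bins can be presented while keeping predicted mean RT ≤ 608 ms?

55·log₂ n ≤ 608 − 355 = 253, giving log₂ n ≤ 4.6000 and n ≤ 24.251. The largest whole number is 24.

24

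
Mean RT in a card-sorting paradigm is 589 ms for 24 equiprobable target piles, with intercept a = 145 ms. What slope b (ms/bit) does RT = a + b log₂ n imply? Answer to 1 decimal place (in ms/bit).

96.8 ms/bit

24 alternatives carry log₂ 24 = 4.5850 bits; the choice cost is 589 − 145 = 444 ms, so b = 444/4.5850 = 96.838 ms/bit.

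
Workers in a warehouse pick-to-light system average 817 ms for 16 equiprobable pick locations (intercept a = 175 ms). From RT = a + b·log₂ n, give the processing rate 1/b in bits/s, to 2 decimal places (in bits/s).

6.23 bits/s

b = (817 − 175)/log₂ 16 = 642/4 = 160.500 ms per bit = 0.16050 s/bit; the reciprocal is 6.231 bits/s.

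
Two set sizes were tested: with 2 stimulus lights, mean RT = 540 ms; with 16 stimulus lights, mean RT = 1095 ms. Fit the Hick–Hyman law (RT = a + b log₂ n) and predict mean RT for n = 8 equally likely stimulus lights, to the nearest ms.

910 ms

Fit slope and intercept:
  b = (1095 − 540) / (log₂ 16 − log₂ 2) = 555 / (4 − 1) = 185 ms/bit
  a = 540 − 185 × 1 = 355 ms
Then RT(8) = 355 + 185 × log₂ 8 = 355 + 185 × 3 ≈ 910.000 ms.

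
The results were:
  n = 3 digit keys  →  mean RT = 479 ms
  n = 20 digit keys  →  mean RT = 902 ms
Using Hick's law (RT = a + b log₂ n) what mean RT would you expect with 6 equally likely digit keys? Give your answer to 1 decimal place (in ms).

633.6 ms

RT is linear in log₂ n, so two points fix the line:
  b = (902 − 479) / (log₂ 20 − log₂ 3) = 423 / (4.3219 − 1.5850) = 154.551 ms/bit
  a = 479 − 154.551 × 1.5850 = 234.043 ms
Then RT(6) = 234.043 + 154.551 × log₂ 6 = 234.043 + 154.551 × 2.5850 ≈ 633.551 ms.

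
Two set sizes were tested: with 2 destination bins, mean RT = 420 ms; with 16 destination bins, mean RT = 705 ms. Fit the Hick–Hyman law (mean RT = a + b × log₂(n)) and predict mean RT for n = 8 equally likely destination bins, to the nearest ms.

610 ms

RT is linear in log₂ n, so two points fix the line:
  b = (705 − 420) / (log₂ 16 − log₂ 2) = 285 / (4 − 1) = 95 ms/bit
  a = 420 − 95 × 1 = 325 ms
Then RT(8) = 325 + 95 × log₂ 8 = 325 + 95 × 3 ≈ 610.000 ms.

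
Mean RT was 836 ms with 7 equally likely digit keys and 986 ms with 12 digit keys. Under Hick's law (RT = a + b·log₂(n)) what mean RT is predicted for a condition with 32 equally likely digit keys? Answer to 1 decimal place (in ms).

1259.0 ms

Solve the two-equation system in a and b:
  b = (986 − 836) / (log₂ 12 − log₂ 7) = 150 / (3.5850 − 2.8074) = 192.899 ms/bit
  a = 836 − 192.899 × 2.8074 = 294.463 ms
Then RT(32) = 294.463 + 192.899 × log₂ 32 = 294.463 + 192.899 × 5 ≈ 1258.960 ms.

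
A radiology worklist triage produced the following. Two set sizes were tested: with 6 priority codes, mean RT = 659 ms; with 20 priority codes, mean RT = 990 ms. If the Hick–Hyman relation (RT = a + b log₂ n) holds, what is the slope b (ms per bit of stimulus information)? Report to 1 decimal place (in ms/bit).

b = (RT₂ − RT₁)/(log₂ n₂ − log₂ n₁) = (990 − 659)/(4.3219 − 2.5850) = 190.562 ms/bit.

190.6 ms/bit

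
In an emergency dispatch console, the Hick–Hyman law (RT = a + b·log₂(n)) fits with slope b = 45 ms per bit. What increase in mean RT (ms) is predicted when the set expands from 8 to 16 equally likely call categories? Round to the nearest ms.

The intercept a cancels: ΔRT = b·(log₂ n₂ − log₂ n₁) = b·log₂(n₂/n₁).
log₂(16) − log₂(8) = log₂(16/8) = log₂(2) = 1.
ΔRT = 45 × 1.0000 = 45.000 ms.

45 ms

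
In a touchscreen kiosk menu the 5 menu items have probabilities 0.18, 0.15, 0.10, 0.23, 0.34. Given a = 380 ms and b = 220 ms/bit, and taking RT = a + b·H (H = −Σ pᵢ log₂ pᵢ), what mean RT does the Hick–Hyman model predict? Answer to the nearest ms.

865 ms

H = 0.18·log₂(1/0.18) + 0.15·log₂(1/0.15) + 0.10·log₂(1/0.10) + 0.23·log₂(1/0.23) + 0.34·log₂(1/0.34) = 2.2049 bits.
RT = 380 + 220 × 2.2049 = 865.08 ms.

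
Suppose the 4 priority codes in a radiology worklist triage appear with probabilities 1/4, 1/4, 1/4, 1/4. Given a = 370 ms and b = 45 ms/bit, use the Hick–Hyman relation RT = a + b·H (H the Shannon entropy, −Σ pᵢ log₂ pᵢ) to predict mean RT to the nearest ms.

460 ms

Each term −pᵢ log₂ pᵢ: 0.25·2 + 0.25·2 + 0.25·2 + 0.25·2; summed, H = 2.000 bits.
Mean RT = a + bH = 370 + 45·2.000 = 460.00 ms.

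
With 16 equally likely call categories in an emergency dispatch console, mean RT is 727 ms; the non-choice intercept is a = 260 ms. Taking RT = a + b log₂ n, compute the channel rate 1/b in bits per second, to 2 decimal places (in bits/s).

Choice component = 727 − 260 = 467 ms over log₂(16) = 4 bits.
b = 467 / 4 = 116.750 ms/bit, so 1/b = 8.565 bits/s.

8.57 bits/s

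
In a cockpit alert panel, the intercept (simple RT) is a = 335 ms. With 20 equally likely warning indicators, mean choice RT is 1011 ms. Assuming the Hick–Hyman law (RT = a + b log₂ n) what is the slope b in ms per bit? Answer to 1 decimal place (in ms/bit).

b = (1011 − 335) / log₂(20) = 676 / 4.3219 = 156.412 ms/bit.

156.4 ms/bit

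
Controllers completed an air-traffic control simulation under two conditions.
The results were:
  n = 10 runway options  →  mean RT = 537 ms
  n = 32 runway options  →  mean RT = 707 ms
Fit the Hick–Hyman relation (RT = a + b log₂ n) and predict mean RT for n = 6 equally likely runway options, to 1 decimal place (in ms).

462.3 ms

RT is linear in log₂ n, so two points fix the line:
  b = (707 − 537) / (log₂ 32 − log₂ 10) = 170 / (5 − 3.3219) = 101.307 ms/bit
  a = 537 − 101.307 × 3.3219 = 200.466 ms
Then RT(6) = 200.466 + 101.307 × log₂ 6 = 200.466 + 101.307 × 2.5850 ≈ 462.340 ms.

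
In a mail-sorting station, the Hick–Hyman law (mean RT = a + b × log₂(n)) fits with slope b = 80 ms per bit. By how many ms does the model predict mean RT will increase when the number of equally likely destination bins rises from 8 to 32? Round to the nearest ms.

The intercept a cancels: ΔRT = b·(log₂ n₂ − log₂ n₁) = b·log₂(n₂/n₁).
log₂(32) − log₂(8) = log₂(32/8) = log₂(4) = 2.
ΔRT = 80 × 2.0000 = 160.000 ms.

160 ms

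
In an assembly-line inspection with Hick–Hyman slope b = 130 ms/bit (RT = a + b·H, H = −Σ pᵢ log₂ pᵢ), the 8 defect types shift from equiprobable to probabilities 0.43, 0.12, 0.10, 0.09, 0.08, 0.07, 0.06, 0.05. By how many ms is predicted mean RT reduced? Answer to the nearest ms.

The RT saving is b·ΔH. Equiprobable H₀ = log₂(8) = 3.0000 bits; with the given probabilities H = 2.5552 bits.
b·(H₀ − H) = 130 × (3.0000 − 2.5552) = 57.83 ms.

58 ms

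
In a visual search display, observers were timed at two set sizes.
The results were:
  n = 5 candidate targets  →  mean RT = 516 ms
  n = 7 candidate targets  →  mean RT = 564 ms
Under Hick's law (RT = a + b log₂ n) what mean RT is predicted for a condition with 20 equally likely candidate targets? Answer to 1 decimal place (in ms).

RT is linear in log₂ n, so two points fix the line:
  b = (564 − 516) / (log₂ 7 − log₂ 5) = 48 / (2.8074 − 2.3219) = 98.882 ms/bit
  a = 516 − 98.882 × 2.3219 = 286.403 ms
Then RT(20) = 286.403 + 98.882 × log₂ 20 = 286.403 + 98.882 × 4.3219 ≈ 713.764 ms.

713.8 ms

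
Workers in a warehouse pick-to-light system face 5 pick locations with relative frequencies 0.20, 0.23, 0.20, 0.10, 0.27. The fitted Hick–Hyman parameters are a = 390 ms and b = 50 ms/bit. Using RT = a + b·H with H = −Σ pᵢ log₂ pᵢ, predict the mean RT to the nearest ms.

503 ms

Entropy contributions −pᵢ log₂ pᵢ: 0.4644, 0.4877, 0.4644, 0.3322, 0.5100; sum H = 2.2587 bits.
RT = a + bH = 390 + 50·2.2587 = 502.93 ms.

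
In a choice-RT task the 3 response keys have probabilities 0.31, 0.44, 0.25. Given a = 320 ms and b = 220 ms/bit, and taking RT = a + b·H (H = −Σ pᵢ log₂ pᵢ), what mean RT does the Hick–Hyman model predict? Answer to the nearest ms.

660 ms

Entropy contributions −pᵢ log₂ pᵢ: 0.5238, 0.5211, 0.5000; sum H = 1.5449 bits.
RT = a + bH = 320 + 220·1.5449 = 659.89 ms.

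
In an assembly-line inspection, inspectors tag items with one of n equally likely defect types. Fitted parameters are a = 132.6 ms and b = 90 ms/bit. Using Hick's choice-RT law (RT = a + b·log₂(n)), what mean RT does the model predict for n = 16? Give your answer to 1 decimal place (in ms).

492.6 ms

log₂(16) = 4 bits, so RT = 132.6 + 90 × 4 ≈ 492.600 ms.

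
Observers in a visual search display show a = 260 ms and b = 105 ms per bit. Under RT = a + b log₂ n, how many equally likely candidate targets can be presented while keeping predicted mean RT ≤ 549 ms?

6

105·log₂ n ≤ 549 − 260 = 289, giving log₂ n ≤ 2.7524 and n ≤ 6.738. The largest whole number is 6.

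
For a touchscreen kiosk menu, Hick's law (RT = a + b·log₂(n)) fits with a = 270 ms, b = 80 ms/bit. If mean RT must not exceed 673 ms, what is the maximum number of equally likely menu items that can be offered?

32

Information budget: (673 − 270)/80 = 5.0375 bits, so n ≤ 2^5.0375 = 32.843 → at most 32.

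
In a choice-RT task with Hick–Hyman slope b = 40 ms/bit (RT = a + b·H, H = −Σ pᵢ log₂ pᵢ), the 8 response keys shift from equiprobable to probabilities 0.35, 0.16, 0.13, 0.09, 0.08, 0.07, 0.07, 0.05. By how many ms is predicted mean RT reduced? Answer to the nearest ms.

The RT saving is b·ΔH. Equiprobable H₀ = log₂(8) = 3.0000 bits; with the given probabilities H = 2.6931 bits.
b·(H₀ − H) = 40 × (3.0000 − 2.6931) = 12.27 ms.

12 ms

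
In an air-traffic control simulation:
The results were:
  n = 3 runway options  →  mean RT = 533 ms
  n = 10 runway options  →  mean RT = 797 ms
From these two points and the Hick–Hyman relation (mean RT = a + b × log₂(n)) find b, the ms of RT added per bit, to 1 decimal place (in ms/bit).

152.0 ms/bit

b = (RT₂ − RT₁)/(log₂ n₂ − log₂ n₁) = (797 − 533)/(3.3219 − 1.5850) = 151.989 ms/bit.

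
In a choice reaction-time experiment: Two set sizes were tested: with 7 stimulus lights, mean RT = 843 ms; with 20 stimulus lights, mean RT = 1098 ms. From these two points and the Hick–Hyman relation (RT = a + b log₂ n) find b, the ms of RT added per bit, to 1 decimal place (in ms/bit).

Slope: b = (1098 − 843) / (log₂ 20 − log₂ 7) = 255/1.5146 = 168.364 ms/bit.

168.4 ms/bit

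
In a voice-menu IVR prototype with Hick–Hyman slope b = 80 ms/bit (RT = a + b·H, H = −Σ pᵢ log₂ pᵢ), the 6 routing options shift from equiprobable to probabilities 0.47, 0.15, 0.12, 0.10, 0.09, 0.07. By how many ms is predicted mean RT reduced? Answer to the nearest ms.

The RT saving is b·ΔH. Equiprobable H₀ = log₂(6) = 2.5850 bits; with the given probabilities H = 2.2030 bits.
b·(H₀ − H) = 80 × (2.5850 − 2.2030) = 30.56 ms.

31 ms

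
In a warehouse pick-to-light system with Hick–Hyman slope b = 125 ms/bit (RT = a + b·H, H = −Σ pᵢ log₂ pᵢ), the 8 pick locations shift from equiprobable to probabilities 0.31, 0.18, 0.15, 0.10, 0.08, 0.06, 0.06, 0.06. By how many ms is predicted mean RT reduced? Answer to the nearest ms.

Equiprobable entropy H₀ = log₂ 8 = 3.0000 bits.
Skewed entropy H = −Σ pᵢ log₂ pᵢ = 2.7339 bits.
ΔRT = b·(H₀ − H) = 125 × 0.2661 = 33.26 ms.

33 ms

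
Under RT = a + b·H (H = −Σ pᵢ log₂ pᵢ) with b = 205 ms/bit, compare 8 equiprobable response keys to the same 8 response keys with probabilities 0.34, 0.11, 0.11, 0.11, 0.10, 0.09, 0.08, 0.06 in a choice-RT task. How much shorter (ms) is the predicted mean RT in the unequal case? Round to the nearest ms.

49 ms

The RT saving is b·ΔH. Equiprobable H₀ = log₂(8) = 3.0000 bits; with the given probabilities H = 2.7599 bits.
b·(H₀ − H) = 205 × (3.0000 − 2.7599) = 49.22 ms.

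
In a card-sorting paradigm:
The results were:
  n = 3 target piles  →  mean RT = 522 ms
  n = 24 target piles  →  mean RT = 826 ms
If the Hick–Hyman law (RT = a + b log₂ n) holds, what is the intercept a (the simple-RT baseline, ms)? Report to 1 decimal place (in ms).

361.4 ms

The slope on a log₂ axis is (826 − 522) / (4.5850 − 1.5850) = 101.333 ms/bit.
Intercept: a = 522 − 101.333·log₂(3) = 361.390 ms.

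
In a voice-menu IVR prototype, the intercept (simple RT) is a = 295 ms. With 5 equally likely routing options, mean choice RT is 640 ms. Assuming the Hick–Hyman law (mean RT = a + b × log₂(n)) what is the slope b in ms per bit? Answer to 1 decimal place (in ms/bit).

148.6 ms/bit

log₂(5) = 2.3219 bits.
b = (RT − a)/log₂ n = (640 − 295) / 2.3219 = 148.583 ms/bit.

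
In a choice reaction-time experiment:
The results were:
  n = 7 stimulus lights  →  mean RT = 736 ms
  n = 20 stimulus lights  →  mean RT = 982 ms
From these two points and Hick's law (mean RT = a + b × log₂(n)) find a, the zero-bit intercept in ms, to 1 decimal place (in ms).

b = (RT₂ − RT₁)/(log₂ n₂ − log₂ n₁) = (982 − 736)/(4.3219 − 2.8074) = 162.422 ms/bit.
a = RT₁ − b·log₂ n₁ = 736 − 162.422 × 2.8074 = 280.024 ms.

280.0 ms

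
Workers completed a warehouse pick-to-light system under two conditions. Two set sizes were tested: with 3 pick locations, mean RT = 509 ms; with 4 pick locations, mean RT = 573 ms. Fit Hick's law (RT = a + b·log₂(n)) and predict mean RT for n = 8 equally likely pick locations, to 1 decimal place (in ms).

727.2 ms

Fit slope and intercept:
  b = (573 − 509) / (log₂ 4 − log₂ 3) = 64 / (2 − 1.5850) = 154.203 ms/bit
  a = 509 − 154.203 × 1.5850 = 264.594 ms
Then RT(8) = 264.594 + 154.203 × log₂ 8 = 264.594 + 154.203 × 3 ≈ 727.203 ms.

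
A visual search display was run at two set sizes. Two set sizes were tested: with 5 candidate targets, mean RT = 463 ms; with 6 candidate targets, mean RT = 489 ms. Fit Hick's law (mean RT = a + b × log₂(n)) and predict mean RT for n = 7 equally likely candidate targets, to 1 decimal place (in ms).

511.0 ms

Solve the two-equation system in a and b:
  b = (489 − 463) / (log₂ 6 − log₂ 5) = 26 / (2.5850 − 2.3219) = 98.846 ms/bit
  a = 463 − 98.846 × 2.3219 = 233.486 ms
Then RT(7) = 233.486 + 98.846 × log₂ 7 = 233.486 + 98.846 × 2.8074 ≈ 510.983 ms.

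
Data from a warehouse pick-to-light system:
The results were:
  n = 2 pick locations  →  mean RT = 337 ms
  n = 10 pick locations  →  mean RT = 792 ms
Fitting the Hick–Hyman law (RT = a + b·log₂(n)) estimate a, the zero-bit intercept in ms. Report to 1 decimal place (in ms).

141.0 ms

b = (RT₂ − RT₁)/(log₂ n₂ − log₂ n₁) = (792 − 337)/(3.3219 − 1) = 195.958 ms/bit.
Intercept: a = 337 − 195.958·log₂(2) = 141.042 ms.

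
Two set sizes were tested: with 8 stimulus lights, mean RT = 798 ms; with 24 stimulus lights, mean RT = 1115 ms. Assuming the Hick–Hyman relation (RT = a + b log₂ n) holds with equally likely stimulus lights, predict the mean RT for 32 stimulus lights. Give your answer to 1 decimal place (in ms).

Fit slope and intercept:
  b = (1115 − 798) / (log₂ 24 − log₂ 8) = 317 / (4.5850 − 3) = 200.005 ms/bit
  a = 798 − 200.005 × 3 = 197.986 ms
Then RT(32) = 197.986 + 200.005 × log₂ 32 = 197.986 + 200.005 × 5 ≈ 1198.009 ms.

1198.0 ms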